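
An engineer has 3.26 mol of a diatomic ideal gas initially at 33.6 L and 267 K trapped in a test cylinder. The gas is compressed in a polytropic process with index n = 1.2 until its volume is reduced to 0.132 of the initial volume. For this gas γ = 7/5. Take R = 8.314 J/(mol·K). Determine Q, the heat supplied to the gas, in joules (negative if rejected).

-9030 J

P₁ = nRT₁/V₁ = 3.26×8.314×267/33.6 = 215 kPa.
Polytropic n=1.2: T₂ = T₁(V₁/V₂)^(n−1) = 267×(7.58)^0.20 = 400 K; P₂ = P₁(V₁/V₂)^n = 2450 kPa.
W = (P₁V₁−P₂V₂)/(n−1) = (215×33.6−2450×4.44)/0.20 = -18100 J.
ΔU = nCvΔT = 3.26×20.8×(400−267) = 9030 J.
Q = ΔU + W = -9030 J.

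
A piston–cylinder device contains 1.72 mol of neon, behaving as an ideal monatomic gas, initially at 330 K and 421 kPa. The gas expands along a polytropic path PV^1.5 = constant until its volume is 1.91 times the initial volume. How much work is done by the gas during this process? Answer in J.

V₁ = nRT₁/P₁ = 1.72×8.314×330/421 = 11.2 L.
Polytropic n=1.5: T₂ = T₁(V₁/V₂)^(n−1) = 330×(0.524)^0.50 = 239 K; P₂ = P₁(V₁/V₂)^n = 159 kPa.
W = (P₁V₁−P₂V₂)/(n−1) = (421×11.2−159×21.4)/0.50 = 2610 J.

2610 J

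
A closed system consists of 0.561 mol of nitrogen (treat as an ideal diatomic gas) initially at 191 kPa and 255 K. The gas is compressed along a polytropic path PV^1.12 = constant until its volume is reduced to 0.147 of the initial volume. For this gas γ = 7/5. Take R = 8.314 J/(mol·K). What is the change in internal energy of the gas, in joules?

769 J

V₁ = nRT₁/P₁ = 0.561×8.314×255/191 = 6.23 L.
Polytropic n=1.12: T₂ = T₁(V₁/V₂)^(n−1) = 255×(6.80)^0.12 = 321 K; P₂ = P₁(V₁/V₂)^n = 1640 kPa.
For an ideal gas ΔU = nCvΔT with Cv = (5/2)R = 20.8 J/(mol·K).
ΔU = 0.561×20.8×(321−255) = 769 J.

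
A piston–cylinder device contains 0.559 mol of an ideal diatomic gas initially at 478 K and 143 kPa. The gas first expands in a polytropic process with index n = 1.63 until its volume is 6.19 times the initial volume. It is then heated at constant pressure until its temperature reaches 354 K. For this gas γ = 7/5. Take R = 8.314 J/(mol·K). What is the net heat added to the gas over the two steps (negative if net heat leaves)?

V₁ = nRT₁/P₁ = 0.559×8.314×478/143 = 15.5 L.
Step 1 — Polytropic n=1.63: T₂ = T₁(V₁/V₂)^(n−1) = 478×(0.162)^0.63 = 152 K; P₂ = P₁(V₁/V₂)^n = 7.33 kPa.
W = (P₁V₁−P₂V₂)/(n−1) = (143×15.5−7.33×96.2)/0.63 = 2410 J.
ΔU = nCvΔT = 0.559×20.8×(152−478) = -3790 J.
Q = ΔU + W = -1380 J.
State after step 1: P = 7.33 kPa, V = 96.2 L, T = 152 K.
Step 2 — Isobaric: P stays 7.33 kPa; V/T = const ⇒ T₂ = 354 K, V₂ = 225 L.
W = PΔV = 7.33×(225−96.2) kPa·L = 941 J.
ΔU = nCvΔT = 0.559×20.8×(354−152) = 2350 J.
Q = ΔU + W = nCpΔT = 3290 J.
Net over both steps: W = 3350 J, Q = 1910 J, ΔU = -1440 J.

1910 J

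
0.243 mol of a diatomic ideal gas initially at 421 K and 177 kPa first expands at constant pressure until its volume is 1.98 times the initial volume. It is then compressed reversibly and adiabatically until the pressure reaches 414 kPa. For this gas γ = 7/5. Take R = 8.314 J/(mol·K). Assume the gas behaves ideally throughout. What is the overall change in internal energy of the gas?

3240 J

V₁ = nRT₁/P₁ = 0.243×8.314×421/177 = 4.81 L.
Step 1 — Isobaric: P stays 177 kPa; V/T = const ⇒ T₂ = 834 K, V₂ = 9.51 L.
W = PΔV = 177×(9.51−4.81) kPa·L = 834 J.
ΔU = nCvΔT = 0.243×20.8×(834−421) = 2080 J.
Q = ΔU + W = nCpΔT = 2920 J.
State after step 1: P = 177 kPa, V = 9.51 L, T = 834 K.
Step 2 — Adiabatic: T₂/T₁ = (P₂/P₁)^((γ−1)/γ) ⇒ T₂ = 834×(2.34)^0.286 = 1060 K; V₂ = 5.19 L.
ΔU = nCvΔT = 0.243×20.8×(1060−834) = 1160 J.
Q = 0 for an adiabatic process, so W = −ΔU = -1160 J.
Net over both steps: W = -323 J, Q = 2920 J, ΔU = 3240 J.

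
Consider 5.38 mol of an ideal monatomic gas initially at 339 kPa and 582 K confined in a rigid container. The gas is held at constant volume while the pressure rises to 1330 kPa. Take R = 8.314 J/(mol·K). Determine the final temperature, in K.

2280 K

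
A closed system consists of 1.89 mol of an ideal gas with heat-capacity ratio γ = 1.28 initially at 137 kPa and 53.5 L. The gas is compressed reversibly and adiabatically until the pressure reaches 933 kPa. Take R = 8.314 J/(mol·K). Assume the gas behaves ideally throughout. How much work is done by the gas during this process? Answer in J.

T₁ = P₁V₁/(nR) = 137×53.5/(1.89×8.314) = 466 K.
Adiabatic: T₂/T₁ = (P₂/P₁)^((γ−1)/γ) ⇒ T₂ = 466×(6.81)^0.219 = 710 K; V₂ = 12.0 L.
ΔU = nCvΔT = 1.89×29.7×(710−466) = 13600 J.
Q = 0 for an adiabatic process, so W = −ΔU = -13600 J.

-13600 J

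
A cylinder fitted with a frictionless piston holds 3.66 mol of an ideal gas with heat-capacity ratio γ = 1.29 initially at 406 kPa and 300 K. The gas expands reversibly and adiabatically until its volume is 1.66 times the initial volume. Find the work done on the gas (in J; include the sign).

V₁ = nRT₁/P₁ = 3.66×8.314×300/406 = 22.5 L.
Adiabatic: TV^(γ−1) = const ⇒ T₂ = 300×(0.602)^0.290 = 259 K; PV^γ = const ⇒ P₂ = 211 kPa.
ΔU = nCvΔT = 3.66×28.7×(259−300) = -4300 J.
Q = 0 for an adiabatic process, so W = −ΔU = 4300 J.
Work done on the gas = −W_by = -4300 J.

-4300 J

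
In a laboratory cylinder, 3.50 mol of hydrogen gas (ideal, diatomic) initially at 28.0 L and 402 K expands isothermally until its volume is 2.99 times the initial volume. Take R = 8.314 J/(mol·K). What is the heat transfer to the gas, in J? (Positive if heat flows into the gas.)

12800 J

P₁ = nRT₁/V₁ = 3.50×8.314×402/28.0 = 418 kPa.
Isothermal: T stays 402 K; PV = const ⇒ V₂ = 83.7 L, P₂ = 140 kPa.
ΔU = 0 (ideal gas, T constant).
W = nRT ln(V₂/V₁) = 3.50×8.314×402×ln(2.99) = 12800 J.
Q = ΔU + W = 12800 J.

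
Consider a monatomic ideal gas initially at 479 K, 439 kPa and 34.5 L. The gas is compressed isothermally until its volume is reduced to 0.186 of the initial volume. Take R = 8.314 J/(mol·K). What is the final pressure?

Isothermal: T stays 479 K; PV = const ⇒ V₂ = 6.42 L, P₂ = 2360 kPa.

2360 kPa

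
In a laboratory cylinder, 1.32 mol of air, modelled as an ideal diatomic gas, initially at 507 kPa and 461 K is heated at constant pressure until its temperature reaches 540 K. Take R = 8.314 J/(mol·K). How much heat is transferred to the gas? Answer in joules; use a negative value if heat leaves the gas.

3030 J

V₁ = nRT₁/P₁ = 1.32×8.314×461/507 = 9.98 L.
Isobaric: P stays 507 kPa; V/T = const ⇒ T₂ = 540 K, V₂ = 11.7 L.
W = PΔV = 507×(11.7−9.98) kPa·L = 867 J.
ΔU = nCvΔT = 1.32×20.8×(540−461) = 2170 J.
Q = ΔU + W = nCpΔT = 3030 J.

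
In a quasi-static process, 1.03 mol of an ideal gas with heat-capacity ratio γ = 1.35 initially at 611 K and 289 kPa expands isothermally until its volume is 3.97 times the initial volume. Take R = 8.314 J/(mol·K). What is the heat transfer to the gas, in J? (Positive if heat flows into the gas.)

V₁ = nRT₁/P₁ = 1.03×8.314×611/289 = 18.1 L.
Isothermal: T stays 611 K; PV = const ⇒ V₂ = 71.9 L, P₂ = 72.8 kPa.
ΔU = 0 (ideal gas, T constant).
W = nRT ln(V₂/V₁) = 1.03×8.314×611×ln(3.97) = 7210 J.
Q = ΔU + W = 7210 J.

7210 J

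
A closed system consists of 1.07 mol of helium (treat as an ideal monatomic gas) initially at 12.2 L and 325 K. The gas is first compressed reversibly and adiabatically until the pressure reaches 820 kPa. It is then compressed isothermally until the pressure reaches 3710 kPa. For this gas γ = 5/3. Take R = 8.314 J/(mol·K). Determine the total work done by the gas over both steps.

-9960 J

P₁ = nRT₁/V₁ = 1.07×8.314×325/12.2 = 237 kPa.
Step 1 — Adiabatic: T₂/T₁ = (P₂/P₁)^((γ−1)/γ) ⇒ T₂ = 325×(3.46)^0.400 = 534 K; V₂ = 5.79 L.
ΔU = nCvΔT = 1.07×12.5×(534−325) = 2790 J.
Q = 0 for an adiabatic process, so W = −ΔU = -2790 J.
State after step 1: P = 820 kPa, V = 5.79 L, T = 534 K.
Step 2 — Isothermal: T stays 534 K; PV = const ⇒ V₂ = 1.28 L, P₂ = 3710 kPa.
ΔU = 0 (ideal gas, T constant).
W = nRT ln(V₂/V₁) = 1.07×8.314×534×ln(0.221) = -7170 J.
Q = ΔU + W = -7170 J.
Net over both steps: W = -9960 J, Q = -7170 J, ΔU = 2790 J.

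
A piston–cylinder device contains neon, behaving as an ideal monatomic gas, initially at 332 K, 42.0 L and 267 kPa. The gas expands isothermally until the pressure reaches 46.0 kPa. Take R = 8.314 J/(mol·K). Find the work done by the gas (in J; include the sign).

19700 J

n = P₁V₁/(RT₁) = 267×42.0/(8.314×332) = 4.06 mol.
Isothermal: T stays 332 K; PV = const ⇒ V₂ = 244 L, P₂ = 46.0 kPa.
W = nRT ln(V₂/V₁) = 4.06×8.314×332×ln(5.80) = 19700 J.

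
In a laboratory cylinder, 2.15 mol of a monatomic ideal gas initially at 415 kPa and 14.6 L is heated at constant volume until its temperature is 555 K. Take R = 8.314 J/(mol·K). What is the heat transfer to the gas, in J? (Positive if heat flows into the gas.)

T₁ = P₁V₁/(nR) = 415×14.6/(2.15×8.314) = 339 K.
Isochoric: V stays 14.6 L; P/T = const ⇒ T₂ = 555 K, P₂ = 679 kPa.
W = 0 (no volume change).
ΔU = nCvΔT = 2.15×12.5×(555−339) = 5790 J.
Q = ΔU = 5790 J.

5790 J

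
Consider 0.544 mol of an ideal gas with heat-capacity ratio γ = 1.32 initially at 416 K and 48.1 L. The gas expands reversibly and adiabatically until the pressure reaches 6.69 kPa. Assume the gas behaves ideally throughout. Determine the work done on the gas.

-2050 J

P₁ = nRT₁/V₁ = 0.544×8.314×416/48.1 = 39.1 kPa.
Adiabatic: T₂/T₁ = (P₂/P₁)^((γ−1)/γ) ⇒ T₂ = 416×(0.171)^0.242 = 271 K; V₂ = 183 L.
ΔU = nCvΔT = 0.544×26.0×(271−416) = -2050 J.
Q = 0 for an adiabatic process, so W = −ΔU = 2050 J.
Work done on the gas = −W_by = -2050 J.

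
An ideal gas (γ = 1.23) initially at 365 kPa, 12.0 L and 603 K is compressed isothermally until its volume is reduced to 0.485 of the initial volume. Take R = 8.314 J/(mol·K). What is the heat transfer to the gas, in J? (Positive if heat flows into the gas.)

n = P₁V₁/(RT₁) = 365×12.0/(8.314×603) = 0.874 mol.
Isothermal: T stays 603 K; PV = const ⇒ V₂ = 5.82 L, P₂ = 753 kPa.
ΔU = 0 (ideal gas, T constant).
W = nRT ln(V₂/V₁) = 0.874×8.314×603×ln(0.485) = -3170 J.
Q = ΔU + W = -3170 J.

-3170 J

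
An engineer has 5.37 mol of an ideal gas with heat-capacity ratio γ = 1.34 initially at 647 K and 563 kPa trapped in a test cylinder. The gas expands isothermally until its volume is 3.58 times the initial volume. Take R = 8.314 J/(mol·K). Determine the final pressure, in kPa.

V₁ = nRT₁/P₁ = 5.37×8.314×647/563 = 51.3 L.
Isothermal: T stays 647 K; PV = const ⇒ V₂ = 184 L, P₂ = 157 kPa.

157 kPa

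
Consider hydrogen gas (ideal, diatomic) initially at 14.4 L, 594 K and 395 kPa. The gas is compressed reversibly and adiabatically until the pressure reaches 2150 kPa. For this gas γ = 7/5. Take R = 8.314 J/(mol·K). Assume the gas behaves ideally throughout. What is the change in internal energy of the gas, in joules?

8850 J

n = P₁V₁/(RT₁) = 395×14.4/(8.314×594) = 1.15 mol.
Adiabatic: T₂/T₁ = (P₂/P₁)^((γ−1)/γ) ⇒ T₂ = 594×(5.44)^0.286 = 964 K; V₂ = 4.29 L.
For an ideal gas ΔU = nCvΔT with Cv = (5/2)R = 20.8 J/(mol·K).
ΔU = 1.15×20.8×(964−594) = 8850 J.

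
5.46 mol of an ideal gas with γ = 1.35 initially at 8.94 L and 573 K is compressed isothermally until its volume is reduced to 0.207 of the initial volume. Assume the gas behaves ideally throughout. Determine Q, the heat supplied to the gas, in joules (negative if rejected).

-41000 J

P₁ = nRT₁/V₁ = 5.46×8.314×573/8.94 = 2910 kPa.
Isothermal: T stays 573 K; PV = const ⇒ V₂ = 1.85 L, P₂ = 14100 kPa.
ΔU = 0 (ideal gas, T constant).
W = nRT ln(V₂/V₁) = 5.46×8.314×573×ln(0.207) = -41000 J.
Q = ΔU + W = -41000 J.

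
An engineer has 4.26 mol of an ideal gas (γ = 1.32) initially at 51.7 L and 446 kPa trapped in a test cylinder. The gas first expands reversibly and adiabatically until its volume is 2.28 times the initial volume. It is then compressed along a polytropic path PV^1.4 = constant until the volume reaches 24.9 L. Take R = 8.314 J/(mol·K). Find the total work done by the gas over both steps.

-21500 J

T₁ = P₁V₁/(nR) = 446×51.7/(4.26×8.314) = 651 K.
Step 1 — Adiabatic: TV^(γ−1) = const ⇒ T₂ = 651×(0.439)^0.320 = 500 K; PV^γ = const ⇒ P₂ = 150 kPa.
ΔU = nCvΔT = 4.26×26.0×(500−651) = -16700 J.
Q = 0 for an adiabatic process, so W = −ΔU = 16700 J.
State after step 1: P = 150 kPa, V = 118 L, T = 500 K.
Step 2 — Polytropic n=1.4: T₂ = T₁(V₁/V₂)^(n−1) = 500×(4.73)^0.40 = 931 K; P₂ = P₁(V₁/V₂)^n = 1320 kPa.
W = (P₁V₁−P₂V₂)/(n−1) = (150×118−1320×24.9)/0.40 = -38200 J.
ΔU = nCvΔT = 4.26×26.0×(931−500) = 47700 J.
Q = ΔU + W = 9550 J.
Net over both steps: W = -21500 J, Q = 9550 J, ΔU = 31000 J.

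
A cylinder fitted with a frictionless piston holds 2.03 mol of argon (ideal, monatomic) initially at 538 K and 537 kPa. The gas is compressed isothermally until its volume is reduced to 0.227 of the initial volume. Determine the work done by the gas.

-13500 J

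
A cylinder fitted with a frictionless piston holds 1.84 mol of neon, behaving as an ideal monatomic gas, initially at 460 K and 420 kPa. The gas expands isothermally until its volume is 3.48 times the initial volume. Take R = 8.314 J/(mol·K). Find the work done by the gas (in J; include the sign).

V₁ = nRT₁/P₁ = 1.84×8.314×460/420 = 16.8 L.
Isothermal: T stays 460 K; PV = const ⇒ V₂ = 58.3 L, P₂ = 121 kPa.
W = nRT ln(V₂/V₁) = 1.84×8.314×460×ln(3.48) = 8780 J.

8780 J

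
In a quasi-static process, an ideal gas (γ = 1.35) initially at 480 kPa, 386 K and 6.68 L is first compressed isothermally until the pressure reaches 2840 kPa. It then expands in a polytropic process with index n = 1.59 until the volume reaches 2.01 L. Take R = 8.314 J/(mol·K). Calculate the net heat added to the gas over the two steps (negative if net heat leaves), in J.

n = P₁V₁/(RT₁) = 480×6.68/(8.314×386) = 0.999 mol.
Step 1 — Isothermal: T stays 386 K; PV = const ⇒ V₂ = 1.13 L, P₂ = 2840 kPa.
ΔU = 0 (ideal gas, T constant).
W = nRT ln(V₂/V₁) = 0.999×8.314×386×ln(0.169) = -5700 J.
Q = ΔU + W = -5700 J.
State after step 1: P = 2840 kPa, V = 1.13 L, T = 386 K.
Step 2 — Polytropic n=1.59: T₂ = T₁(V₁/V₂)^(n−1) = 386×(0.562)^0.59 = 275 K; P₂ = P₁(V₁/V₂)^n = 1140 kPa.
W = (P₁V₁−P₂V₂)/(n−1) = (2840×1.13−1140×2.01)/0.59 = 1570 J.
ΔU = nCvΔT = 0.999×23.8×(275−386) = -2640 J.
Q = ΔU + W = -1070 J.
Net over both steps: W = -4130 J, Q = -6780 J, ΔU = -2640 J.

-6780 J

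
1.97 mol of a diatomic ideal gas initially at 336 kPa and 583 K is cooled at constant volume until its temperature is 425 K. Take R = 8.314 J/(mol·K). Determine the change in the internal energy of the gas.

V₁ = nRT₁/P₁ = 1.97×8.314×583/336 = 28.4 L.
Isochoric: V stays 28.4 L; P/T = const ⇒ T₂ = 425 K, P₂ = 245 kPa.
For an ideal gas ΔU = nCvΔT with Cv = (5/2)R = 20.8 J/(mol·K).
ΔU = 1.97×20.8×(425−583) = -6470 J.

-6470 J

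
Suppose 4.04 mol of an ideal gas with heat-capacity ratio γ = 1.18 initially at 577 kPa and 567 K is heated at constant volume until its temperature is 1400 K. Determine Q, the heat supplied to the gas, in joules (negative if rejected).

155000 J

V₁ = nRT₁/P₁ = 4.04×8.314×567/577 = 33.0 L.
Isochoric: V stays 33.0 L; P/T = const ⇒ T₂ = 1400 K, P₂ = 1420 kPa.
W = 0 (no volume change).
ΔU = nCvΔT = 4.04×46.2×(1400−567) = 155000 J.
Q = ΔU = 155000 J.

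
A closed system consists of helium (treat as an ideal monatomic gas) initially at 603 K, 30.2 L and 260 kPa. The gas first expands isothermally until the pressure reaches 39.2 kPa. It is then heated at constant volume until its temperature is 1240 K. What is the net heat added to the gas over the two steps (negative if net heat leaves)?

n = P₁V₁/(RT₁) = 260×30.2/(8.314×603) = 1.57 mol.
Step 1 — Isothermal: T stays 603 K; PV = const ⇒ V₂ = 200 L, P₂ = 39.2 kPa.
ΔU = 0 (ideal gas, T constant).
W = nRT ln(V₂/V₁) = 1.57×8.314×603×ln(6.63) = 14900 J.
Q = ΔU + W = 14900 J.
State after step 1: P = 39.2 kPa, V = 200 L, T = 603 K.
Step 2 — Isochoric: V stays 200 L; P/T = const ⇒ T₂ = 1240 K, P₂ = 80.6 kPa.
W = 0 (no volume change).
ΔU = nCvΔT = 1.57×12.5×(1240−603) = 12400 J.
Q = ΔU = 12400 J.
Net over both steps: W = 14900 J, Q = 27300 J, ΔU = 12400 J.

27300 J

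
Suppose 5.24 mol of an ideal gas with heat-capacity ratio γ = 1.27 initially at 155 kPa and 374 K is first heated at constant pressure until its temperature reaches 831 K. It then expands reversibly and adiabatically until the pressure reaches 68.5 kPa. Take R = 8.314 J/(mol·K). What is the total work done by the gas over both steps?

41300 J

V₁ = nRT₁/P₁ = 5.24×8.314×374/155 = 105 L.
Step 1 — Isobaric: P stays 155 kPa; V/T = const ⇒ T₂ = 831 K, V₂ = 234 L.
W = PΔV = 155×(234−105) kPa·L = 19900 J.
ΔU = nCvΔT = 5.24×30.8×(831−374) = 73700 J.
Q = ΔU + W = nCpΔT = 93600 J.
State after step 1: P = 155 kPa, V = 234 L, T = 831 K.
Step 2 — Adiabatic: T₂/T₁ = (P₂/P₁)^((γ−1)/γ) ⇒ T₂ = 831×(0.442)^0.213 = 699 K; V₂ = 444 L.
ΔU = nCvΔT = 5.24×30.8×(699−831) = -21400 J.
Q = 0 for an adiabatic process, so W = −ΔU = 21400 J.
Net over both steps: W = 41300 J, Q = 93600 J, ΔU = 52400 J.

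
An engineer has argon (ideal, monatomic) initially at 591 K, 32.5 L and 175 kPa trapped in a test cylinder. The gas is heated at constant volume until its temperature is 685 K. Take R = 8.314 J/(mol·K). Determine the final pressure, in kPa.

203 kPa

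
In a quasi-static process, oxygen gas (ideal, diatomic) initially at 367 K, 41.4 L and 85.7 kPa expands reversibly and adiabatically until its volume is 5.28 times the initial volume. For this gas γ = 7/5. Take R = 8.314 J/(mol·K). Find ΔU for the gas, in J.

n = P₁V₁/(RT₁) = 85.7×41.4/(8.314×367) = 1.16 mol.
Adiabatic: TV^(γ−1) = const ⇒ T₂ = 367×(0.189)^0.400 = 189 K; PV^γ = const ⇒ P₂ = 8.34 kPa.
For an ideal gas ΔU = nCvΔT with Cv = (5/2)R = 20.8 J/(mol·K).
ΔU = 1.16×20.8×(189−367) = -4310 J.

-4310 J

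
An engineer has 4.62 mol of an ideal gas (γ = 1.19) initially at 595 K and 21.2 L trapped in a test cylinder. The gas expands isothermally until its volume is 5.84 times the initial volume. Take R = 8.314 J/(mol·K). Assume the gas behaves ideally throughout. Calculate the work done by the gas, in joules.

40300 J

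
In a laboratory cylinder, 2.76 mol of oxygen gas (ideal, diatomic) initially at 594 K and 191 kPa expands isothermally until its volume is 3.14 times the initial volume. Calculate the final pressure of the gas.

60.8 kPa

V₁ = nRT₁/P₁ = 2.76×8.314×594/191 = 71.4 L.
Isothermal: T stays 594 K; PV = const ⇒ V₂ = 224 L, P₂ = 60.8 kPa.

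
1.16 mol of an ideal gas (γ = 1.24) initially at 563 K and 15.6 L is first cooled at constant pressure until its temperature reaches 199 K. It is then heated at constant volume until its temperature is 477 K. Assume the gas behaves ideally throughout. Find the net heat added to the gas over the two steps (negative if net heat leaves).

-6970 J

P₁ = nRT₁/V₁ = 1.16×8.314×563/15.6 = 348 kPa.
Step 1 — Isobaric: P stays 348 kPa; V/T = const ⇒ T₂ = 199 K, V₂ = 5.51 L.
W = PΔV = 348×(5.51−15.6) kPa·L = -3510 J.
ΔU = nCvΔT = 1.16×34.6×(199−563) = -14600 J.
Q = ΔU + W = nCpΔT = -18100 J.
State after step 1: P = 348 kPa, V = 5.51 L, T = 199 K.
Step 2 — Isochoric: V stays 5.51 L; P/T = const ⇒ T₂ = 477 K, P₂ = 834 kPa.
W = 0 (no volume change).
ΔU = nCvΔT = 1.16×34.6×(477−199) = 11200 J.
Q = ΔU = 11200 J.
Net over both steps: W = -3510 J, Q = -6970 J, ΔU = -3460 J.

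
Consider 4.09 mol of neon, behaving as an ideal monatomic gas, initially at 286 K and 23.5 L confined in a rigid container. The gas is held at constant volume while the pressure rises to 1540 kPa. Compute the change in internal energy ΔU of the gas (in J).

39700 J

P₁ = nRT₁/V₁ = 4.09×8.314×286/23.5 = 414 kPa.
Isochoric: V stays 23.5 L; P/T = const ⇒ T₂ = 1060 K, P₂ = 1540 kPa.
For an ideal gas ΔU = nCvΔT with Cv = (3/2)R = 12.5 J/(mol·K).
ΔU = 4.09×12.5×(1060−286) = 39700 J.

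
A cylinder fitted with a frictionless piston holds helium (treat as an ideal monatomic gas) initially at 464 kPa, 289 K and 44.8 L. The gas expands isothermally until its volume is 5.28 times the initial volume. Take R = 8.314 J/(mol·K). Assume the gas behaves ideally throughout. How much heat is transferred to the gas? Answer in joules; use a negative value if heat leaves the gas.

34600 J

n = P₁V₁/(RT₁) = 464×44.8/(8.314×289) = 8.65 mol.
Isothermal: T stays 289 K; PV = const ⇒ V₂ = 237 L, P₂ = 87.9 kPa.
ΔU = 0 (ideal gas, T constant).
W = nRT ln(V₂/V₁) = 8.65×8.314×289×ln(5.28) = 34600 J.
Q = ΔU + W = 34600 J.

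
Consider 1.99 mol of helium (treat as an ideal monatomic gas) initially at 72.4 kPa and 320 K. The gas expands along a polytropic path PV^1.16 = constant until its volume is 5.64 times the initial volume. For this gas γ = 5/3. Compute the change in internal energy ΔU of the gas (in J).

V₁ = nRT₁/P₁ = 1.99×8.314×320/72.4 = 73.1 L.
Polytropic n=1.16: T₂ = T₁(V₁/V₂)^(n−1) = 320×(0.177)^0.16 = 243 K; P₂ = P₁(V₁/V₂)^n = 9.73 kPa.
For an ideal gas ΔU = nCvΔT with Cv = (3/2)R = 12.5 J/(mol·K).
ΔU = 1.99×12.5×(243−320) = -1920 J.

-1920 J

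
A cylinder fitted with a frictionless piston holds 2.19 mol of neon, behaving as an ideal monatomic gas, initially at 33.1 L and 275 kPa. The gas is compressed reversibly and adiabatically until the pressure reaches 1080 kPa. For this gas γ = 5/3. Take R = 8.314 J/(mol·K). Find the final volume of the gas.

T₁ = P₁V₁/(nR) = 275×33.1/(2.19×8.314) = 500 K.
Adiabatic: T₂/T₁ = (P₂/P₁)^((γ−1)/γ) ⇒ T₂ = 500×(3.93)^0.400 = 864 K; V₂ = 14.6 L.

14.6 L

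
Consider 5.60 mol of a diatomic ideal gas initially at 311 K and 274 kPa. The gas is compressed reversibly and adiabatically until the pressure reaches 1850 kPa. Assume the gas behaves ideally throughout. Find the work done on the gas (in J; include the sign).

V₁ = nRT₁/P₁ = 5.60×8.314×311/274 = 52.8 L.
Adiabatic: T₂/T₁ = (P₂/P₁)^((γ−1)/γ) ⇒ T₂ = 311×(6.75)^0.286 = 537 K; V₂ = 13.5 L.
ΔU = nCvΔT = 5.60×20.8×(537−311) = 26300 J.
Q = 0 for an adiabatic process, so W = −ΔU = -26300 J.
Work done on the gas = −W_by = 26300 J.

26300 J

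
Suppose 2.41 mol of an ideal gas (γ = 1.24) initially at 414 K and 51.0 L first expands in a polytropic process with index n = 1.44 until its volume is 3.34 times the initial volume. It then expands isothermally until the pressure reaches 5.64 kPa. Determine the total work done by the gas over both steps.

P₁ = nRT₁/V₁ = 2.41×8.314×414/51.0 = 163 kPa.
Step 1 — Polytropic n=1.44: T₂ = T₁(V₁/V₂)^(n−1) = 414×(0.299)^0.44 = 244 K; P₂ = P₁(V₁/V₂)^n = 28.6 kPa.
W = (P₁V₁−P₂V₂)/(n−1) = (163×51.0−28.6×170)/0.44 = 7760 J.
ΔU = nCvΔT = 2.41×34.6×(244−414) = -14200 J.
Q = ΔU + W = -6470 J.
State after step 1: P = 28.6 kPa, V = 170 L, T = 244 K.
Step 2 — Isothermal: T stays 244 K; PV = const ⇒ V₂ = 865 L, P₂ = 5.64 kPa.
ΔU = 0 (ideal gas, T constant).
W = nRT ln(V₂/V₁) = 2.41×8.314×244×ln(5.08) = 7930 J.
Q = ΔU + W = 7930 J.
Net over both steps: W = 15700 J, Q = 1460 J, ΔU = -14200 J.

15700 J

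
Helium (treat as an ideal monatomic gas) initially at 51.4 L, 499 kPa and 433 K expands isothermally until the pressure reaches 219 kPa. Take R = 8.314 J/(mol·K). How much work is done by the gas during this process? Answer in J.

21100 J

n = P₁V₁/(RT₁) = 499×51.4/(8.314×433) = 7.12 mol.
Isothermal: T stays 433 K; PV = const ⇒ V₂ = 117 L, P₂ = 219 kPa.
W = nRT ln(V₂/V₁) = 7.12×8.314×433×ln(2.28) = 21100 J.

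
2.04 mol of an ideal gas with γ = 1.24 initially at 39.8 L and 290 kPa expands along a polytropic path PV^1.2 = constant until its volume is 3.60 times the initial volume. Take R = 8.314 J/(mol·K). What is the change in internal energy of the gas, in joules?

T₁ = P₁V₁/(nR) = 290×39.8/(2.04×8.314) = 681 K.
Polytropic n=1.2: T₂ = T₁(V₁/V₂)^(n−1) = 681×(0.278)^0.20 = 527 K; P₂ = P₁(V₁/V₂)^n = 62.3 kPa.
For an ideal gas ΔU = nCvΔT with Cv = R/(γ−1) = 34.6 J/(mol·K).
ΔU = 2.04×34.6×(527−681) = -10900 J.

-10900 J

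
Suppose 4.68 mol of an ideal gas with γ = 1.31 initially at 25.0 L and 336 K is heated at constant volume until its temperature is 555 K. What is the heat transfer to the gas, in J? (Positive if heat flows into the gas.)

27500 J

P₁ = nRT₁/V₁ = 4.68×8.314×336/25.0 = 523 kPa.
Isochoric: V stays 25.0 L; P/T = const ⇒ T₂ = 555 K, P₂ = 864 kPa.
W = 0 (no volume change).
ΔU = nCvΔT = 4.68×26.8×(555−336) = 27500 J.
Q = ΔU = 27500 J.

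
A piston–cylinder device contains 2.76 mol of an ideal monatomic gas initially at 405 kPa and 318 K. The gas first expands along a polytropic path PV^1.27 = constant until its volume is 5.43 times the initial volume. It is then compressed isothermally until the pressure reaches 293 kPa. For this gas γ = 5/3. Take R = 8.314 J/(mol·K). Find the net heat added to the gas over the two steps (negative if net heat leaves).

-2540 J

V₁ = nRT₁/P₁ = 2.76×8.314×318/405 = 18.0 L.
Step 1 — Polytropic n=1.27: T₂ = T₁(V₁/V₂)^(n−1) = 318×(0.184)^0.27 = 201 K; P₂ = P₁(V₁/V₂)^n = 47.2 kPa.
W = (P₁V₁−P₂V₂)/(n−1) = (405×18.0−47.2×97.8)/0.27 = 9910 J.
ΔU = nCvΔT = 2.76×12.5×(201−318) = -4010 J.
Q = ΔU + W = 5900 J.
State after step 1: P = 47.2 kPa, V = 97.8 L, T = 201 K.
Step 2 — Isothermal: T stays 201 K; PV = const ⇒ V₂ = 15.8 L, P₂ = 293 kPa.
ΔU = 0 (ideal gas, T constant).
W = nRT ln(V₂/V₁) = 2.76×8.314×201×ln(0.161) = -8430 J.
Q = ΔU + W = -8430 J.
Net over both steps: W = 1480 J, Q = -2540 J, ΔU = -4010 J.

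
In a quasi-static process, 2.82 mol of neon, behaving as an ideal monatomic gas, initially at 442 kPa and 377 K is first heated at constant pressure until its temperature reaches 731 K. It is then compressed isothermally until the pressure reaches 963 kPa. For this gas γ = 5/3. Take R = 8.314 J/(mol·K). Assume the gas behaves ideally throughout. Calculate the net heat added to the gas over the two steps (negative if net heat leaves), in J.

V₁ = nRT₁/P₁ = 2.82×8.314×377/442 = 20.0 L.
Step 1 — Isobaric: P stays 442 kPa; V/T = const ⇒ T₂ = 731 K, V₂ = 38.8 L.
W = PΔV = 442×(38.8−20.0) kPa·L = 8300 J.
ΔU = nCvΔT = 2.82×12.5×(731−377) = 12400 J.
Q = ΔU + W = nCpΔT = 20700 J.
State after step 1: P = 442 kPa, V = 38.8 L, T = 731 K.
Step 2 — Isothermal: T stays 731 K; PV = const ⇒ V₂ = 17.8 L, P₂ = 963 kPa.
ΔU = 0 (ideal gas, T constant).
W = nRT ln(V₂/V₁) = 2.82×8.314×731×ln(0.459) = -13300 J.
Q = ΔU + W = -13300 J.
Net over both steps: W = -5050 J, Q = 7400 J, ΔU = 12400 J.

7400 J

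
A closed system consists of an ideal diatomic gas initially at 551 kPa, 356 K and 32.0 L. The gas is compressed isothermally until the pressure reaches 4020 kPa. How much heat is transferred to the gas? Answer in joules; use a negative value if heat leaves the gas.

n = P₁V₁/(RT₁) = 551×32.0/(8.314×356) = 5.96 mol.
Isothermal: T stays 356 K; PV = const ⇒ V₂ = 4.39 L, P₂ = 4020 kPa.
ΔU = 0 (ideal gas, T constant).
W = nRT ln(V₂/V₁) = 5.96×8.314×356×ln(0.137) = -35000 J.
Q = ΔU + W = -35000 J.

-35000 J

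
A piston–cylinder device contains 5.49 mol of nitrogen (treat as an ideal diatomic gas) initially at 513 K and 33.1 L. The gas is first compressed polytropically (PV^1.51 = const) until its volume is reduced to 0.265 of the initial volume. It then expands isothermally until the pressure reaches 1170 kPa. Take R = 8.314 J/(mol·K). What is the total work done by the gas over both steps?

24800 J

P₁ = nRT₁/V₁ = 5.49×8.314×513/33.1 = 707 kPa.
Step 1 — Polytropic n=1.51: T₂ = T₁(V₁/V₂)^(n−1) = 513×(3.77)^0.51 = 1010 K; P₂ = P₁(V₁/V₂)^n = 5250 kPa.
W = (P₁V₁−P₂V₂)/(n−1) = (707×33.1−5250×8.77)/0.51 = -44500 J.
ΔU = nCvΔT = 5.49×20.8×(1010−513) = 56700 J.
Q = ΔU + W = 12200 J.
State after step 1: P = 5250 kPa, V = 8.77 L, T = 1010 K.
Step 2 — Isothermal: T stays 1010 K; PV = const ⇒ V₂ = 39.4 L, P₂ = 1170 kPa.
ΔU = 0 (ideal gas, T constant).
W = nRT ln(V₂/V₁) = 5.49×8.314×1010×ln(4.49) = 69200 J.
Q = ΔU + W = 69200 J.
Net over both steps: W = 24800 J, Q = 81500 J, ΔU = 56700 J.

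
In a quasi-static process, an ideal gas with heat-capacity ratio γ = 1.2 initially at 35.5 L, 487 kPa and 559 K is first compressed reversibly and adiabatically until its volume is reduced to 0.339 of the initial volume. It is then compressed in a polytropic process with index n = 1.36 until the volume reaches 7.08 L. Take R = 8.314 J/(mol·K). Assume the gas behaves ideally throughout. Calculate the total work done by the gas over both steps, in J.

-33400 J

n = P₁V₁/(RT₁) = 487×35.5/(8.314×559) = 3.72 mol.
Step 1 — Adiabatic: TV^(γ−1) = const ⇒ T₂ = 559×(2.95)^0.200 = 694 K; PV^γ = const ⇒ P₂ = 1780 kPa.
ΔU = nCvΔT = 3.72×41.6×(694−559) = 20900 J.
Q = 0 for an adiabatic process, so W = −ΔU = -20900 J.
State after step 1: P = 1780 kPa, V = 12.0 L, T = 694 K.
Step 2 — Polytropic n=1.36: T₂ = T₁(V₁/V₂)^(n−1) = 694×(1.70)^0.36 = 840 K; P₂ = P₁(V₁/V₂)^n = 3670 kPa.
W = (P₁V₁−P₂V₂)/(n−1) = (1780×12.0−3670×7.08)/0.36 = -12500 J.
ΔU = nCvΔT = 3.72×41.6×(840−694) = 22600 J.
Q = ΔU + W = 10000 J.
Net over both steps: W = -33400 J, Q = 10000 J, ΔU = 43500 J.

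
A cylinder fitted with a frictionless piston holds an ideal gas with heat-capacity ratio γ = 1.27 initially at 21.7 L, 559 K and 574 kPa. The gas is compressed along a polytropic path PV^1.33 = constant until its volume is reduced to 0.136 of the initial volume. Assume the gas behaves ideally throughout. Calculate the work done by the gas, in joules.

n = P₁V₁/(RT₁) = 574×21.7/(8.314×559) = 2.68 mol.
Polytropic n=1.33: T₂ = T₁(V₁/V₂)^(n−1) = 559×(7.35)^0.33 = 1080 K; P₂ = P₁(V₁/V₂)^n = 8150 kPa.
W = (P₁V₁−P₂V₂)/(n−1) = (574×21.7−8150×2.95)/0.33 = -35200 J.

-35200 J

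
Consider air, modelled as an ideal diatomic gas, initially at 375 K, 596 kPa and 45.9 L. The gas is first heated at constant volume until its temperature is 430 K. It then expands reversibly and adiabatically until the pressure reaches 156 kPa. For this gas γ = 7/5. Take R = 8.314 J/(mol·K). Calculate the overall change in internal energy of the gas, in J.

n = P₁V₁/(RT₁) = 596×45.9/(8.314×375) = 8.77 mol.
Step 1 — Isochoric: V stays 45.9 L; P/T = const ⇒ T₂ = 430 K, P₂ = 683 kPa.
W = 0 (no volume change).
ΔU = nCvΔT = 8.77×20.8×(430−375) = 10000 J.
Q = ΔU = 10000 J.
State after step 1: P = 683 kPa, V = 45.9 L, T = 430 K.
Step 2 — Adiabatic: T₂/T₁ = (P₂/P₁)^((γ−1)/γ) ⇒ T₂ = 430×(0.228)^0.286 = 282 K; V₂ = 132 L.
ΔU = nCvΔT = 8.77×20.8×(282−430) = -27000 J.
Q = 0 for an adiabatic process, so W = −ΔU = 27000 J.
Net over both steps: W = 27000 J, Q = 10000 J, ΔU = -17000 J.

-17000 J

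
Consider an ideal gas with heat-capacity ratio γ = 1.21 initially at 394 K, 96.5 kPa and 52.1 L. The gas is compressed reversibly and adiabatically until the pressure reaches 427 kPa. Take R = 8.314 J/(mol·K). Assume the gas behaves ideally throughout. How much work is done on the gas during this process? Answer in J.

7050 J

n = P₁V₁/(RT₁) = 96.5×52.1/(8.314×394) = 1.53 mol.
Adiabatic: T₂/T₁ = (P₂/P₁)^((γ−1)/γ) ⇒ T₂ = 394×(4.42)^0.174 = 510 K; V₂ = 15.2 L.
ΔU = nCvΔT = 1.53×39.6×(510−394) = 7050 J.
Q = 0 for an adiabatic process, so W = −ΔU = -7050 J.
Work done on the gas = −W_by = 7050 J.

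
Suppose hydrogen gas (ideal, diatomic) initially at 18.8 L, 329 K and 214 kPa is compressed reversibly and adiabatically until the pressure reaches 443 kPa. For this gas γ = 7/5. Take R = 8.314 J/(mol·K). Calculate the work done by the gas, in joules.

n = P₁V₁/(RT₁) = 214×18.8/(8.314×329) = 1.47 mol.
Adiabatic: T₂/T₁ = (P₂/P₁)^((γ−1)/γ) ⇒ T₂ = 329×(2.07)^0.286 = 405 K; V₂ = 11.2 L.
ΔU = nCvΔT = 1.47×20.8×(405−329) = 2320 J.
Q = 0 for an adiabatic process, so W = −ΔU = -2320 J.

-2320 J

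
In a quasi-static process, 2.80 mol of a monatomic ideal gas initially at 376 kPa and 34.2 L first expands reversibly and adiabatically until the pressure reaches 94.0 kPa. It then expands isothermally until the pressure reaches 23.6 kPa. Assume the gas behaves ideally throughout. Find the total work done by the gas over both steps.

18400 J

T₁ = P₁V₁/(nR) = 376×34.2/(2.80×8.314) = 552 K.
Step 1 — Adiabatic: T₂/T₁ = (P₂/P₁)^((γ−1)/γ) ⇒ T₂ = 552×(0.250)^0.400 = 317 K; V₂ = 78.6 L.
ΔU = nCvΔT = 2.80×12.5×(317−552) = -8210 J.
Q = 0 for an adiabatic process, so W = −ΔU = 8210 J.
State after step 1: P = 94.0 kPa, V = 78.6 L, T = 317 K.
Step 2 — Isothermal: T stays 317 K; PV = const ⇒ V₂ = 313 L, P₂ = 23.6 kPa.
ΔU = 0 (ideal gas, T constant).
W = nRT ln(V₂/V₁) = 2.80×8.314×317×ln(3.98) = 10200 J.
Q = ΔU + W = 10200 J.
Net over both steps: W = 18400 J, Q = 10200 J, ΔU = -8210 J.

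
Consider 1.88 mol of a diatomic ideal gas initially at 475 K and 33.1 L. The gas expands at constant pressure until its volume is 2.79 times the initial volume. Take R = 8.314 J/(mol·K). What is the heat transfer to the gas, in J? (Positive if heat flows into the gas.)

P₁ = nRT₁/V₁ = 1.88×8.314×475/33.1 = 224 kPa.
Isobaric: P stays 224 kPa; V/T = const ⇒ T₂ = 1330 K, V₂ = 92.3 L.
W = PΔV = 224×(92.3−33.1) kPa·L = 13300 J.
ΔU = nCvΔT = 1.88×20.8×(1330−475) = 33200 J.
Q = ΔU + W = nCpΔT = 46500 J.

46500 J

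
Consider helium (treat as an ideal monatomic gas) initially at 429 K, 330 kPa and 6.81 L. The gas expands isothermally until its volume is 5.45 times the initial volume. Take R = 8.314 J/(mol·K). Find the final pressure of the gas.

60.6 kPa

Isothermal: T stays 429 K; PV = const ⇒ V₂ = 37.1 L, P₂ = 60.6 kPa.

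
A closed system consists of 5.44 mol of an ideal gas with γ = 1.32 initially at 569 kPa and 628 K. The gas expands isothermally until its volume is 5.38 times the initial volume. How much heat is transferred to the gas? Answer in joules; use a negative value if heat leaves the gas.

47800 J

V₁ = nRT₁/P₁ = 5.44×8.314×628/569 = 49.9 L.
Isothermal: T stays 628 K; PV = const ⇒ V₂ = 269 L, P₂ = 106 kPa.
ΔU = 0 (ideal gas, T constant).
W = nRT ln(V₂/V₁) = 5.44×8.314×628×ln(5.38) = 47800 J.
Q = ΔU + W = 47800 J.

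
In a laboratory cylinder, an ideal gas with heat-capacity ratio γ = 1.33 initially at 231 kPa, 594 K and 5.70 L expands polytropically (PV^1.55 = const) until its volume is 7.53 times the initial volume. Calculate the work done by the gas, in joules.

1610 J

n = P₁V₁/(RT₁) = 231×5.70/(8.314×594) = 0.267 mol.
Polytropic n=1.55: T₂ = T₁(V₁/V₂)^(n−1) = 594×(0.133)^0.55 = 196 K; P₂ = P₁(V₁/V₂)^n = 10.1 kPa.
W = (P₁V₁−P₂V₂)/(n−1) = (231×5.70−10.1×42.9)/0.55 = 1610 J.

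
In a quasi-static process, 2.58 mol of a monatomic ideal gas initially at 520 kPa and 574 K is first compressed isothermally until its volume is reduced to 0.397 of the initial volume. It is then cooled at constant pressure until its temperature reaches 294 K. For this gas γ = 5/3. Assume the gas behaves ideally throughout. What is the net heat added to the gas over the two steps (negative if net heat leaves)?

-26400 J

V₁ = nRT₁/P₁ = 2.58×8.314×574/520 = 23.7 L.
Step 1 — Isothermal: T stays 574 K; PV = const ⇒ V₂ = 9.40 L, P₂ = 1310 kPa.
ΔU = 0 (ideal gas, T constant).
W = nRT ln(V₂/V₁) = 2.58×8.314×574×ln(0.397) = -11400 J.
Q = ΔU + W = -11400 J.
State after step 1: P = 1310 kPa, V = 9.40 L, T = 574 K.
Step 2 — Isobaric: P stays 1310 kPa; V/T = const ⇒ T₂ = 294 K, V₂ = 4.81 L.
W = PΔV = 1310×(4.81−9.40) kPa·L = -6010 J.
ΔU = nCvΔT = 2.58×12.5×(294−574) = -9010 J.
Q = ΔU + W = nCpΔT = -15000 J.
Net over both steps: W = -17400 J, Q = -26400 J, ΔU = -9010 J.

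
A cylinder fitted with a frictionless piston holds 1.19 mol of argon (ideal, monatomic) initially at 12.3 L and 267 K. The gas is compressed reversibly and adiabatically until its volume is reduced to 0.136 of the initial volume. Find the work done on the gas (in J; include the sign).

11000 J

P₁ = nRT₁/V₁ = 1.19×8.314×267/12.3 = 215 kPa.
Adiabatic: TV^(γ−1) = const ⇒ T₂ = 267×(7.35)^0.667 = 1010 K; PV^γ = const ⇒ P₂ = 5970 kPa.
ΔU = nCvΔT = 1.19×12.5×(1010−267) = 11000 J.
Q = 0 for an adiabatic process, so W = −ΔU = -11000 J.
Work done on the gas = −W_by = 11000 J.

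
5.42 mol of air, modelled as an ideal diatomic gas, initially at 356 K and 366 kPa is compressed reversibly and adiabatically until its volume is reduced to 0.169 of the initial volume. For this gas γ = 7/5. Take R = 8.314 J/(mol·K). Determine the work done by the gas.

V₁ = nRT₁/P₁ = 5.42×8.314×356/366 = 43.8 L.
Adiabatic: TV^(γ−1) = const ⇒ T₂ = 356×(5.92)^0.400 = 725 K; PV^γ = const ⇒ P₂ = 4410 kPa.
ΔU = nCvΔT = 5.42×20.8×(725−356) = 41600 J.
Q = 0 for an adiabatic process, so W = −ΔU = -41600 J.

-41600 J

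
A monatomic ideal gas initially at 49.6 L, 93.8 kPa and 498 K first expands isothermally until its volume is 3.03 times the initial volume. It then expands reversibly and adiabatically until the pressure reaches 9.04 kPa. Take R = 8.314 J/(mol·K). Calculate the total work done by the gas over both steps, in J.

n = P₁V₁/(RT₁) = 93.8×49.6/(8.314×498) = 1.12 mol.
Step 1 — Isothermal: T stays 498 K; PV = const ⇒ V₂ = 150 L, P₂ = 31.0 kPa.
ΔU = 0 (ideal gas, T constant).
W = nRT ln(V₂/V₁) = 1.12×8.314×498×ln(3.03) = 5160 J.
Q = ΔU + W = 5160 J.
State after step 1: P = 31.0 kPa, V = 150 L, T = 498 K.
Step 2 — Adiabatic: T₂/T₁ = (P₂/P₁)^((γ−1)/γ) ⇒ T₂ = 498×(0.292)^0.400 = 304 K; V₂ = 315 L.
ΔU = nCvΔT = 1.12×12.5×(304−498) = -2710 J.
Q = 0 for an adiabatic process, so W = −ΔU = 2710 J.
Net over both steps: W = 7870 J, Q = 5160 J, ΔU = -2710 J.

7870 J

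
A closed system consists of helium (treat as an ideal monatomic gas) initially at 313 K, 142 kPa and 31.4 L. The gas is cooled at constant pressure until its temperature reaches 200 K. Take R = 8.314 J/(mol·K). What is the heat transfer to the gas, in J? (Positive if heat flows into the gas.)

-4020 J

n = P₁V₁/(RT₁) = 142×31.4/(8.314×313) = 1.71 mol.
Isobaric: P stays 142 kPa; V/T = const ⇒ T₂ = 200 K, V₂ = 20.1 L.
W = PΔV = 142×(20.1−31.4) kPa·L = -1610 J.
ΔU = nCvΔT = 1.71×12.5×(200−313) = -2410 J.
Q = ΔU + W = nCpΔT = -4020 J.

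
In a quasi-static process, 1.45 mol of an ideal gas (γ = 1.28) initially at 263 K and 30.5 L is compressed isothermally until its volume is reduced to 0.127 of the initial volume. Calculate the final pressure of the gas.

P₁ = nRT₁/V₁ = 1.45×8.314×263/30.5 = 104 kPa.
Isothermal: T stays 263 K; PV = const ⇒ V₂ = 3.87 L, P₂ = 819 kPa.

819 kPa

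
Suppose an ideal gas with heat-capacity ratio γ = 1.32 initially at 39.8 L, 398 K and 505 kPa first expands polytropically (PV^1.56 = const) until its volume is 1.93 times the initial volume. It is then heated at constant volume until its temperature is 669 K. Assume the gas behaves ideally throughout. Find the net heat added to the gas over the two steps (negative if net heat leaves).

n = P₁V₁/(RT₁) = 505×39.8/(8.314×398) = 6.07 mol.
Step 1 — Polytropic n=1.56: T₂ = T₁(V₁/V₂)^(n−1) = 398×(0.518)^0.56 = 275 K; P₂ = P₁(V₁/V₂)^n = 181 kPa.
W = (P₁V₁−P₂V₂)/(n−1) = (505×39.8−181×76.8)/0.56 = 11100 J.
ΔU = nCvΔT = 6.07×26.0×(275−398) = -19300 J.
Q = ΔU + W = -8290 J.
State after step 1: P = 181 kPa, V = 76.8 L, T = 275 K.
Step 2 — Isochoric: V stays 76.8 L; P/T = const ⇒ T₂ = 669 K, P₂ = 440 kPa.
W = 0 (no volume change).
ΔU = nCvΔT = 6.07×26.0×(669−275) = 62100 J.
Q = ΔU = 62100 J.
Net over both steps: W = 11100 J, Q = 53800 J, ΔU = 42800 J.

53800 J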